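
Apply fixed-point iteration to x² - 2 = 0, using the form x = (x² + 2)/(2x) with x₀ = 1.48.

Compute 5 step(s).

Equation: x² - 2 = 0
Fixed-point form: x = (x² + 2)/(2x)
x₀ = 1.48

x_1 = g(1.480000) = 1.415676
x_2 = g(1.415676) = 1.414214
x_3 = g(1.414214) = 1.414214
x_4 = g(1.414214) = 1.414214
x_5 = g(1.414214) = 1.414214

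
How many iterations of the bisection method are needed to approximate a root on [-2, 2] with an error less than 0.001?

We need (b-a)/2^n ≤ 0.001
(2 - (-2))/2^n ≤ 0.001
4/2^n ≤ 0.001
2^n ≥ 4000
n ≥ log₂(4000) = 11.97
n ≥ 12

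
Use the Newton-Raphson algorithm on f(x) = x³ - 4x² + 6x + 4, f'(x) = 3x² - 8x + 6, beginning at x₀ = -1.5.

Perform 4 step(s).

f(x) = x³ - 4x² + 6x + 4
f'(x) = 3x² - 8x + 6
x₀ = -1.5

Newton-Raphson formula: x_{n+1} = x_n - f(x_n)/f'(x_n)

Iteration 1:
  f(-1.500000) = -17.375000
  f'(-1.500000) = 24.750000
  x_1 = -1.500000 - (-17.375000)/24.750000 = -0.797980
Iteration 2:
  f(-0.797980) = -3.843097
  f'(-0.797980) = 14.294154
  x_2 = -0.797980 - (-3.843097)/14.294154 = -0.529122
Iteration 3:
  f(-0.529122) = -0.442749
  f'(-0.529122) = 11.072885
  x_3 = -0.529122 - (-0.442749)/11.072885 = -0.489137
Iteration 4:
  f(-0.489137) = -0.008869
  f'(-0.489137) = 10.630860
  x_4 = -0.489137 - (-0.008869)/10.630860 = -0.488303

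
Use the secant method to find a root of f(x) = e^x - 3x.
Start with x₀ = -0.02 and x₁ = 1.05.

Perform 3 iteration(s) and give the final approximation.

f(x) = e^x - 3x
x₀ = -0.02, x₁ = 1.05

Secant formula: x_{n+1} = x_n - f(x_n)(x_n - x_{n-1})/(f(x_n) - f(x_{n-1}))

Iteration 1:
  f(-0.020000) = 1.040199
  f(1.050000) = -0.292349
  x_2 = 1.050000 - (-0.292349)×(1.050000 - (-0.020000))/(-0.292349 - 1.040199)
       = 0.815252
Iteration 2:
  f(1.050000) = -0.292349
  f(0.815252) = -0.186011
  x_3 = 0.815252 - (-0.186011)×(0.815252 - 1.050000)/(-0.186011 - (-0.292349))
       = 0.404621
Iteration 3:
  f(0.815252) = -0.186011
  f(0.404621) = 0.284871
  x_4 = 0.404621 - 0.284871×(0.404621 - 0.815252)/(0.284871 - (-0.186011))
       = 0.653042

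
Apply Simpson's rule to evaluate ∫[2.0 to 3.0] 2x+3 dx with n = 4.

f(x) = 2x+3
a = 2.0, b = 3.0, n = 4
h = (b - a)/n = 0.250000

Simpson's rule: (h/3)[f(x₀) + 4f(x₁) + 2f(x₂) + ... + f(xₙ)]

x_0 = 2.0000, f(x_0) = 7.000000, coefficient = 1
x_1 = 2.2500, f(x_1) = 7.500000, coefficient = 4
x_2 = 2.5000, f(x_2) = 8.000000, coefficient = 2
x_3 = 2.7500, f(x_3) = 8.500000, coefficient = 4
x_4 = 3.0000, f(x_4) = 9.000000, coefficient = 1

I ≈ (0.250000/3) × 96.000000 = 8.000000
Exact value: 8.000000
Error: 0.000000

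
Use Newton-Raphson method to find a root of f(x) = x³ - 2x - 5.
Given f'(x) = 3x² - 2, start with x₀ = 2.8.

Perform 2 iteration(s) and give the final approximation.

f(x) = x³ - 2x - 5
f'(x) = 3x² - 2
x₀ = 2.8

Newton-Raphson formula: x_{n+1} = x_n - f(x_n)/f'(x_n)

Iteration 1:
  f(2.800000) = 11.352000
  f'(2.800000) = 21.520000
  x_1 = 2.800000 - 11.352000/21.520000 = 2.272491
Iteration 2:
  f(2.272491) = 2.190647
  f'(2.272491) = 13.492642
  x_2 = 2.272491 - 2.190647/13.492642 = 2.110132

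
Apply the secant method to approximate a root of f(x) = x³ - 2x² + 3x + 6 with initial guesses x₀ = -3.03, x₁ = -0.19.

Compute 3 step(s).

f(x) = x³ - 2x² + 3x + 6
x₀ = -3.03, x₁ = -0.19

Secant formula: x_{n+1} = x_n - f(x_n)(x_n - x_{n-1})/(f(x_n) - f(x_{n-1}))

Iteration 1:
  f(-3.030000) = -49.269927
  f(-0.190000) = 5.350941
  x_2 = -0.190000 - 5.350941×(-0.190000 - (-3.030000))/(5.350941 - (-49.269927))
       = -0.468221
Iteration 2:
  f(-0.190000) = 5.350941
  f(-0.468221) = 4.054227
  x_3 = -0.468221 - 4.054227×(-0.468221 - (-0.190000))/(4.054227 - 5.350941)
       = -1.338090
Iteration 3:
  f(-0.468221) = 4.054227
  f(-1.338090) = -3.991063
  x_4 = -1.338090 - (-3.991063)×(-1.338090 - (-0.468221))/(-3.991063 - 4.054227)
       = -0.906570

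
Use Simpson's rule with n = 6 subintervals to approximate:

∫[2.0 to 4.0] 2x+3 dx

f(x) = 2x+3
a = 2.0, b = 4.0, n = 6
h = (b - a)/n = 0.333333

Simpson's rule: (h/3)[f(x₀) + 4f(x₁) + 2f(x₂) + ... + f(xₙ)]

x_0 = 2.0000, f(x_0) = 7.000000, coefficient = 1
x_1 = 2.3333, f(x_1) = 7.666667, coefficient = 4
x_2 = 2.6667, f(x_2) = 8.333333, coefficient = 2
x_3 = 3.0000, f(x_3) = 9.000000, coefficient = 4
x_4 = 3.3333, f(x_4) = 9.666667, coefficient = 2
x_5 = 3.6667, f(x_5) = 10.333333, coefficient = 4
x_6 = 4.0000, f(x_6) = 11.000000, coefficient = 1

I ≈ (0.333333/3) × 162.000000 = 18.000000
Exact value: 18.000000
Error: 0.000000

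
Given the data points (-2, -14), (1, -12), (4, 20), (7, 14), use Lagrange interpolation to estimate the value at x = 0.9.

Lagrange interpolation formula:
P(x) = Σ yᵢ × Lᵢ(x)
where Lᵢ(x) = Π_{j≠i} (x - xⱼ)/(xᵢ - xⱼ)

L_0(0.9) = (0.9 - 1)/(-2 - 1) × (0.9 - 4)/(-2 - 4) × (0.9 - 7)/(-2 - 7) = 0.011673
L_1(0.9) = (0.9 - (-2))/(1 - (-2)) × (0.9 - 4)/(1 - 4) × (0.9 - 7)/(1 - 7) = 1.015537
L_2(0.9) = (0.9 - (-2))/(4 - (-2)) × (0.9 - 1)/(4 - 1) × (0.9 - 7)/(4 - 7) = -0.032759
L_3(0.9) = (0.9 - (-2))/(7 - (-2)) × (0.9 - 1)/(7 - 1) × (0.9 - 4)/(7 - 4) = 0.005549

P(0.9) = (-14)×L_0(0.9) + (-12)×L_1(0.9) + 20×L_2(0.9) + 14×L_3(0.9)
P(0.9) = -12.927358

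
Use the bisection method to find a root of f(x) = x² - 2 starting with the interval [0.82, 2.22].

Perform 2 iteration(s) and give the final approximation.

f(x) = x² - 2
Initial interval: [0.82, 2.22]

Iteration 1:
  c_1 = (0.820000 + 2.220000)/2 = 1.520000
  f(c_1) = f(1.520000) = 0.310400
  f(a) × f(c) < 0, new interval: [0.820000, 1.520000]
Iteration 2:
  c_2 = (0.820000 + 1.520000)/2 = 1.170000
  f(c_2) = f(1.170000) = -0.631100
  f(a) × f(c) ≥ 0, new interval: [1.170000, 1.520000]

After 2 iteration(s), the approximation is c_2 = 1.170000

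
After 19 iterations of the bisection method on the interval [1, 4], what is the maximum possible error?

Bisection error bound: |error| ≤ (b-a)/2^n
|error| ≤ (4 - 1)/2^19 = 3/2^19
|error| ≤ 0.0000057220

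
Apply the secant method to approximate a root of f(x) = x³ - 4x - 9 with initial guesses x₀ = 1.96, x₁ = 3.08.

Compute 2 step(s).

f(x) = x³ - 4x - 9
x₀ = 1.96, x₁ = 3.08

Secant formula: x_{n+1} = x_n - f(x_n)(x_n - x_{n-1})/(f(x_n) - f(x_{n-1}))

Iteration 1:
  f(1.960000) = -9.310464
  f(3.080000) = 7.898112
  x_2 = 3.080000 - 7.898112×(3.080000 - 1.960000)/(7.898112 - (-9.310464))
       = 2.565961
Iteration 2:
  f(3.080000) = 7.898112
  f(2.565961) = -2.369163
  x_3 = 2.565961 - (-2.369163)×(2.565961 - 3.080000)/(-2.369163 - 7.898112)
       = 2.684575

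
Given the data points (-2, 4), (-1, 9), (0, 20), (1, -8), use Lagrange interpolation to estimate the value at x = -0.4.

Lagrange interpolation formula:
P(x) = Σ yᵢ × Lᵢ(x)
where Lᵢ(x) = Π_{j≠i} (x - xⱼ)/(xᵢ - xⱼ)

L_0(-0.4) = (-0.4 - (-1))/(-2 - (-1)) × (-0.4 - 0)/(-2 - 0) × (-0.4 - 1)/(-2 - 1) = -0.056000
L_1(-0.4) = (-0.4 - (-2))/(-1 - (-2)) × (-0.4 - 0)/(-1 - 0) × (-0.4 - 1)/(-1 - 1) = 0.448000
L_2(-0.4) = (-0.4 - (-2))/(0 - (-2)) × (-0.4 - (-1))/(0 - (-1)) × (-0.4 - 1)/(0 - 1) = 0.672000
L_3(-0.4) = (-0.4 - (-2))/(1 - (-2)) × (-0.4 - (-1))/(1 - (-1)) × (-0.4 - 0)/(1 - 0) = -0.064000

P(-0.4) = 4×L_0(-0.4) + 9×L_1(-0.4) + 20×L_2(-0.4) + (-8)×L_3(-0.4)
P(-0.4) = 17.760000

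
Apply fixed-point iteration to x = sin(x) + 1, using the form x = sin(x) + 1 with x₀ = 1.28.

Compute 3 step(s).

Equation: x = sin(x) + 1
Fixed-point form: x = sin(x) + 1
x₀ = 1.28

x_1 = g(1.280000) = 1.958016
x_2 = g(1.958016) = 1.925963
x_3 = g(1.925963) = 1.937589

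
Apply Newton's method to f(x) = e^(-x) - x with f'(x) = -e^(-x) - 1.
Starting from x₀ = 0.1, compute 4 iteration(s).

f(x) = e^(-x) - x
f'(x) = -e^(-x) - 1
x₀ = 0.1

Newton-Raphson formula: x_{n+1} = x_n - f(x_n)/f'(x_n)

Iteration 1:
  f(0.100000) = 0.804837
  f'(0.100000) = -1.904837
  x_1 = 0.100000 - 0.804837/(-1.904837) = 0.522523
Iteration 2:
  f(0.522523) = 0.070500
  f'(0.522523) = -1.593023
  x_2 = 0.522523 - 0.070500/(-1.593023) = 0.566778
Iteration 3:
  f(0.566778) = 0.000572
  f'(0.566778) = -1.567350
  x_3 = 0.566778 - 0.000572/(-1.567350) = 0.567143
Iteration 4:
  f(0.567143) = 0.000000
  f'(0.567143) = -1.567143
  x_4 = 0.567143 - 0.000000/(-1.567143) = 0.567143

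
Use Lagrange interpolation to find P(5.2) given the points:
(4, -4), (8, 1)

Lagrange interpolation formula:
P(x) = Σ yᵢ × Lᵢ(x)
where Lᵢ(x) = Π_{j≠i} (x - xⱼ)/(xᵢ - xⱼ)

L_0(5.2) = (5.2 - 8)/(4 - 8) = 0.700000
L_1(5.2) = (5.2 - 4)/(8 - 4) = 0.300000

P(5.2) = (-4)×L_0(5.2) + 1×L_1(5.2)
P(5.2) = -2.500000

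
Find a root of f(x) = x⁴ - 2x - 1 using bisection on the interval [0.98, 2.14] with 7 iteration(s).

f(x) = x⁴ - 2x - 1
Initial interval: [0.98, 2.14]

Iteration 1:
  c_1 = (0.980000 + 2.140000)/2 = 1.560000
  f(c_1) = f(1.560000) = 1.802409
  f(a) × f(c) < 0, new interval: [0.980000, 1.560000]
Iteration 2:
  c_2 = (0.980000 + 1.560000)/2 = 1.270000
  f(c_2) = f(1.270000) = -0.938554
  f(a) × f(c) ≥ 0, new interval: [1.270000, 1.560000]
Iteration 3:
  c_3 = (1.270000 + 1.560000)/2 = 1.415000
  f(c_3) = f(1.415000) = 0.178905
  f(a) × f(c) < 0, new interval: [1.270000, 1.415000]
Iteration 4:
  c_4 = (1.270000 + 1.415000)/2 = 1.342500
  f(c_4) = f(1.342500) = -0.436692
  f(a) × f(c) ≥ 0, new interval: [1.342500, 1.415000]
Iteration 5:
  c_5 = (1.342500 + 1.415000)/2 = 1.378750
  f(c_5) = f(1.378750) = -0.143883
  f(a) × f(c) ≥ 0, new interval: [1.378750, 1.415000]
Iteration 6:
  c_6 = (1.378750 + 1.415000)/2 = 1.396875
  f(c_6) = f(1.396875) = 0.013665
  f(a) × f(c) < 0, new interval: [1.378750, 1.396875]
Iteration 7:
  c_7 = (1.378750 + 1.396875)/2 = 1.387813
  f(c_7) = f(1.387813) = -0.066058
  f(a) × f(c) ≥ 0, new interval: [1.387813, 1.396875]

After 7 iteration(s), the approximation is c_7 = 1.387813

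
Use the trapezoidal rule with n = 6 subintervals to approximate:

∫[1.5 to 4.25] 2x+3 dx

f(x) = 2x+3
a = 1.5, b = 4.25, n = 6
h = (b - a)/n = 0.458333

Trapezoidal rule: (h/2)[f(x₀) + 2f(x₁) + 2f(x₂) + ... + f(xₙ)]

x_0 = 1.5000, f(x_0) = 6.000000, coefficient = 1
x_1 = 1.9583, f(x_1) = 6.916667, coefficient = 2
x_2 = 2.4167, f(x_2) = 7.833333, coefficient = 2
x_3 = 2.8750, f(x_3) = 8.750000, coefficient = 2
x_4 = 3.3333, f(x_4) = 9.666667, coefficient = 2
x_5 = 3.7917, f(x_5) = 10.583333, coefficient = 2
x_6 = 4.2500, f(x_6) = 11.500000, coefficient = 1

I ≈ (0.458333/2) × 105.000000 = 24.062500
Exact value: 24.062500
Error: 0.000000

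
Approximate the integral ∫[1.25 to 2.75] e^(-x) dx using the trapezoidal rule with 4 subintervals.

f(x) = e^(-x)
a = 1.25, b = 2.75, n = 4
h = (b - a)/n = 0.375000

Trapezoidal rule: (h/2)[f(x₀) + 2f(x₁) + 2f(x₂) + ... + f(xₙ)]

x_0 = 1.2500, f(x_0) = 0.286505, coefficient = 1
x_1 = 1.6250, f(x_1) = 0.196912, coefficient = 2
x_2 = 2.0000, f(x_2) = 0.135335, coefficient = 2
x_3 = 2.3750, f(x_3) = 0.093014, coefficient = 2
x_4 = 2.7500, f(x_4) = 0.063928, coefficient = 1

I ≈ (0.375000/2) × 1.200956 = 0.225179
Exact value: 0.222577
Error: 0.002602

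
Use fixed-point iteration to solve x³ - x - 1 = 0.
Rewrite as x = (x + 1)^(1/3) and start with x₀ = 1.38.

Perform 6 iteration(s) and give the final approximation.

Equation: x³ - x - 1 = 0
Fixed-point form: x = (x + 1)^(1/3)
x₀ = 1.38

x_1 = g(1.380000) = 1.335136
x_2 = g(1.335136) = 1.326694
x_3 = g(1.326694) = 1.325093
x_4 = g(1.325093) = 1.324789
x_5 = g(1.324789) = 1.324731
x_6 = g(1.324731) = 1.324721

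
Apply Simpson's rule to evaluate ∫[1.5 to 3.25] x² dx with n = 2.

f(x) = x²
a = 1.5, b = 3.25, n = 2
h = (b - a)/n = 0.875000

Simpson's rule: (h/3)[f(x₀) + 4f(x₁) + 2f(x₂) + ... + f(xₙ)]

x_0 = 1.5000, f(x_0) = 2.250000, coefficient = 1
x_1 = 2.3750, f(x_1) = 5.640625, coefficient = 4
x_2 = 3.2500, f(x_2) = 10.562500, coefficient = 1

I ≈ (0.875000/3) × 35.375000 = 10.317708
Exact value: 10.317708
Error: 0.000000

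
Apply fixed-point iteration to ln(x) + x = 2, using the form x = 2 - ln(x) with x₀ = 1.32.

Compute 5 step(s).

Equation: ln(x) + x = 2
Fixed-point form: x = 2 - ln(x)
x₀ = 1.32

x_1 = g(1.320000) = 1.722368
x_2 = g(1.722368) = 1.456300
x_3 = g(1.456300) = 1.624101
x_4 = g(1.624101) = 1.515045
x_5 = g(1.515045) = 1.584555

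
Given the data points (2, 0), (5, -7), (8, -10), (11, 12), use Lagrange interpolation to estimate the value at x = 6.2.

Lagrange interpolation formula:
P(x) = Σ yᵢ × Lᵢ(x)
where Lᵢ(x) = Π_{j≠i} (x - xⱼ)/(xᵢ - xⱼ)

L_0(6.2) = (6.2 - 5)/(2 - 5) × (6.2 - 8)/(2 - 8) × (6.2 - 11)/(2 - 11) = -0.064000
L_1(6.2) = (6.2 - 2)/(5 - 2) × (6.2 - 8)/(5 - 8) × (6.2 - 11)/(5 - 11) = 0.672000
L_2(6.2) = (6.2 - 2)/(8 - 2) × (6.2 - 5)/(8 - 5) × (6.2 - 11)/(8 - 11) = 0.448000
L_3(6.2) = (6.2 - 2)/(11 - 2) × (6.2 - 5)/(11 - 5) × (6.2 - 8)/(11 - 8) = -0.056000

P(6.2) = 0×L_0(6.2) + (-7)×L_1(6.2) + (-10)×L_2(6.2) + 12×L_3(6.2)
P(6.2) = -9.856000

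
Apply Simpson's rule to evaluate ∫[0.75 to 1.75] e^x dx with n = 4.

f(x) = e^x
a = 0.75, b = 1.75, n = 4
h = (b - a)/n = 0.250000

Simpson's rule: (h/3)[f(x₀) + 4f(x₁) + 2f(x₂) + ... + f(xₙ)]

x_0 = 0.7500, f(x_0) = 2.117000, coefficient = 1
x_1 = 1.0000, f(x_1) = 2.718282, coefficient = 4
x_2 = 1.2500, f(x_2) = 3.490343, coefficient = 2
x_3 = 1.5000, f(x_3) = 4.481689, coefficient = 4
x_4 = 1.7500, f(x_4) = 5.754603, coefficient = 1

I ≈ (0.250000/3) × 43.652172 = 3.637681
Exact value: 3.637603
Error: 0.000078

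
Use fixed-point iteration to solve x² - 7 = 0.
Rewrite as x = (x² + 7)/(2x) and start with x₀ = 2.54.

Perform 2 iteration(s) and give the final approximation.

Equation: x² - 7 = 0
Fixed-point form: x = (x² + 7)/(2x)
x₀ = 2.54

x_1 = g(2.540000) = 2.647953
x_2 = g(2.647953) = 2.645752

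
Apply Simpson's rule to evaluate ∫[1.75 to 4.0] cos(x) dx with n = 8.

f(x) = cos(x)
a = 1.75, b = 4.0, n = 8
h = (b - a)/n = 0.281250

Simpson's rule: (h/3)[f(x₀) + 4f(x₁) + 2f(x₂) + ... + f(xₙ)]

x_0 = 1.7500, f(x_0) = -0.178246, coefficient = 1
x_1 = 2.0312, f(x_1) = -0.444355, coefficient = 4
x_2 = 2.3125, f(x_2) = -0.675545, coefficient = 2
x_3 = 2.5938, f(x_3) = -0.853650, coefficient = 4
x_4 = 2.8750, f(x_4) = -0.964674, coefficient = 2
x_5 = 3.1562, f(x_5) = -0.999893, coefficient = 4
x_6 = 3.4375, f(x_6) = -0.956538, coefficient = 2
x_7 = 3.7188, f(x_7) = -0.838017, coefficient = 4
x_8 = 4.0000, f(x_8) = -0.653644, coefficient = 1

I ≈ (0.281250/3) × -18.569062 = -1.740850
Exact value: -1.740788
Error: 0.000061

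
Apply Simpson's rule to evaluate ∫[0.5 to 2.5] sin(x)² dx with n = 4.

f(x) = sin(x)²
a = 0.5, b = 2.5, n = 4
h = (b - a)/n = 0.500000

Simpson's rule: (h/3)[f(x₀) + 4f(x₁) + 2f(x₂) + ... + f(xₙ)]

x_0 = 0.5000, f(x_0) = 0.229849, coefficient = 1
x_1 = 1.0000, f(x_1) = 0.708073, coefficient = 4
x_2 = 1.5000, f(x_2) = 0.994996, coefficient = 2
x_3 = 2.0000, f(x_3) = 0.826822, coefficient = 4
x_4 = 2.5000, f(x_4) = 0.358169, coefficient = 1

I ≈ (0.500000/3) × 8.717591 = 1.452932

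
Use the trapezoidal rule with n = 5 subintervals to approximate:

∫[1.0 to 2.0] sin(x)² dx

f(x) = sin(x)²
a = 1.0, b = 2.0, n = 5
h = (b - a)/n = 0.200000

Trapezoidal rule: (h/2)[f(x₀) + 2f(x₁) + 2f(x₂) + ... + f(xₙ)]

x_0 = 1.0000, f(x_0) = 0.708073, coefficient = 1
x_1 = 1.2000, f(x_1) = 0.868697, coefficient = 2
x_2 = 1.4000, f(x_2) = 0.971111, coefficient = 2
x_3 = 1.6000, f(x_3) = 0.999147, coefficient = 2
x_4 = 1.8000, f(x_4) = 0.948379, coefficient = 2
x_5 = 2.0000, f(x_5) = 0.826822, coefficient = 1

I ≈ (0.200000/2) × 9.109564 = 0.910956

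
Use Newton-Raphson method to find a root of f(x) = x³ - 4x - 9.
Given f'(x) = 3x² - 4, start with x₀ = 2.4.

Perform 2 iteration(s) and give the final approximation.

f(x) = x³ - 4x - 9
f'(x) = 3x² - 4
x₀ = 2.4

Newton-Raphson formula: x_{n+1} = x_n - f(x_n)/f'(x_n)

Iteration 1:
  f(2.400000) = -4.776000
  f'(2.400000) = 13.280000
  x_1 = 2.400000 - (-4.776000)/13.280000 = 2.759639
Iteration 2:
  f(2.759639) = 0.977763
  f'(2.759639) = 18.846815
  x_2 = 2.759639 - 0.977763/18.846815 = 2.707759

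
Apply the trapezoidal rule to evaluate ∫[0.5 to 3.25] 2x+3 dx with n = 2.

f(x) = 2x+3
a = 0.5, b = 3.25, n = 2
h = (b - a)/n = 1.375000

Trapezoidal rule: (h/2)[f(x₀) + 2f(x₁) + 2f(x₂) + ... + f(xₙ)]

x_0 = 0.5000, f(x_0) = 4.000000, coefficient = 1
x_1 = 1.8750, f(x_1) = 6.750000, coefficient = 2
x_2 = 3.2500, f(x_2) = 9.500000, coefficient = 1

I ≈ (1.375000/2) × 27.000000 = 18.562500
Exact value: 18.562500
Error: 0.000000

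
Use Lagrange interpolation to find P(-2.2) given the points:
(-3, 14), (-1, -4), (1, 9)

Lagrange interpolation formula:
P(x) = Σ yᵢ × Lᵢ(x)
where Lᵢ(x) = Π_{j≠i} (x - xⱼ)/(xᵢ - xⱼ)

L_0(-2.2) = (-2.2 - (-1))/(-3 - (-1)) × (-2.2 - 1)/(-3 - 1) = 0.480000
L_1(-2.2) = (-2.2 - (-3))/(-1 - (-3)) × (-2.2 - 1)/(-1 - 1) = 0.640000
L_2(-2.2) = (-2.2 - (-3))/(1 - (-3)) × (-2.2 - (-1))/(1 - (-1)) = -0.120000

P(-2.2) = 14×L_0(-2.2) + (-4)×L_1(-2.2) + 9×L_2(-2.2)
P(-2.2) = 3.080000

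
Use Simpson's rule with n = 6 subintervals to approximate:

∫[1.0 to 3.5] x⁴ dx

f(x) = x⁴
a = 1.0, b = 3.5, n = 6
h = (b - a)/n = 0.416667

Simpson's rule: (h/3)[f(x₀) + 4f(x₁) + 2f(x₂) + ... + f(xₙ)]

x_0 = 1.0000, f(x_0) = 1.000000, coefficient = 1
x_1 = 1.4167, f(x_1) = 4.027826, coefficient = 4
x_2 = 1.8333, f(x_2) = 11.297068, coefficient = 2
x_3 = 2.2500, f(x_3) = 25.628906, coefficient = 4
x_4 = 2.6667, f(x_4) = 50.567901, coefficient = 2
x_5 = 3.0833, f(x_5) = 90.381993, coefficient = 4
x_6 = 3.5000, f(x_6) = 150.062500, coefficient = 1

I ≈ (0.416667/3) × 754.947338 = 104.853797
Exact value: 104.843750
Error: 0.010047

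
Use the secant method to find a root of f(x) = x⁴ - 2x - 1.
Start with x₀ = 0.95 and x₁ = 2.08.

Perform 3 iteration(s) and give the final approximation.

f(x) = x⁴ - 2x - 1
x₀ = 0.95, x₁ = 2.08

Secant formula: x_{n+1} = x_n - f(x_n)(x_n - x_{n-1})/(f(x_n) - f(x_{n-1}))

Iteration 1:
  f(0.950000) = -2.085494
  f(2.080000) = 13.557737
  x_2 = 2.080000 - 13.557737×(2.080000 - 0.950000)/(13.557737 - (-2.085494))
       = 1.100647
Iteration 2:
  f(2.080000) = 13.557737
  f(1.100647) = -1.733746
  x_3 = 1.100647 - (-1.733746)×(1.100647 - 2.080000)/(-1.733746 - 13.557737)
       = 1.211686
Iteration 3:
  f(1.100647) = -1.733746
  f(1.211686) = -1.267811
  x_4 = 1.211686 - (-1.267811)×(1.211686 - 1.100647)/(-1.267811 - (-1.733746))
       = 1.513823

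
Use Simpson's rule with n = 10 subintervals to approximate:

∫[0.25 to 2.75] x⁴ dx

f(x) = x⁴
a = 0.25, b = 2.75, n = 10
h = (b - a)/n = 0.250000

Simpson's rule: (h/3)[f(x₀) + 4f(x₁) + 2f(x₂) + ... + f(xₙ)]

x_0 = 0.2500, f(x_0) = 0.003906, coefficient = 1
x_1 = 0.5000, f(x_1) = 0.062500, coefficient = 4
x_2 = 0.7500, f(x_2) = 0.316406, coefficient = 2
x_3 = 1.0000, f(x_3) = 1.000000, coefficient = 4
x_4 = 1.2500, f(x_4) = 2.441406, coefficient = 2
x_5 = 1.5000, f(x_5) = 5.062500, coefficient = 4
x_6 = 1.7500, f(x_6) = 9.378906, coefficient = 2
x_7 = 2.0000, f(x_7) = 16.000000, coefficient = 4
x_8 = 2.2500, f(x_8) = 25.628906, coefficient = 2
x_9 = 2.5000, f(x_9) = 39.062500, coefficient = 4
x_10 = 2.7500, f(x_10) = 57.191406, coefficient = 1

I ≈ (0.250000/3) × 377.476562 = 31.456380
Exact value: 31.455078
Error: 0.001302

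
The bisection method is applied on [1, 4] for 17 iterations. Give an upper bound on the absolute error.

Bisection error bound: |error| ≤ (b-a)/2^n
|error| ≤ (4 - 1)/2^17 = 3/2^17
|error| ≤ 0.0000228882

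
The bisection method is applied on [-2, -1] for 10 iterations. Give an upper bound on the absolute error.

Bisection error bound: |error| ≤ (b-a)/2^n
|error| ≤ (-1 - (-2))/2^10 = 1/2^10
|error| ≤ 0.0009765625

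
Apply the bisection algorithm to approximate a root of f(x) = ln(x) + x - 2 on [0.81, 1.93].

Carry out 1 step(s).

f(x) = ln(x) + x - 2
Initial interval: [0.81, 1.93]

Iteration 1:
  c_1 = (0.810000 + 1.930000)/2 = 1.370000
  f(c_1) = f(1.370000) = -0.315189
  f(a) × f(c) ≥ 0, new interval: [1.370000, 1.930000]

After 1 iteration(s), the approximation is c_1 = 1.370000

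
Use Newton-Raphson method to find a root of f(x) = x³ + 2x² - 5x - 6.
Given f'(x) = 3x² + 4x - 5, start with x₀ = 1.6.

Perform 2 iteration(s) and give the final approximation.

f(x) = x³ + 2x² - 5x - 6
f'(x) = 3x² + 4x - 5
x₀ = 1.6

Newton-Raphson formula: x_{n+1} = x_n - f(x_n)/f'(x_n)

Iteration 1:
  f(1.600000) = -4.784000
  f'(1.600000) = 9.080000
  x_1 = 1.600000 - (-4.784000)/9.080000 = 2.126872
Iteration 2:
  f(2.126872) = 2.033898
  f'(2.126872) = 17.078246
  x_2 = 2.126872 - 2.033898/17.078246 = 2.007779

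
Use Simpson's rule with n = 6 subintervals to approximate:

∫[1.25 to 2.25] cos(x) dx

f(x) = cos(x)
a = 1.25, b = 2.25, n = 6
h = (b - a)/n = 0.166667

Simpson's rule: (h/3)[f(x₀) + 4f(x₁) + 2f(x₂) + ... + f(xₙ)]

x_0 = 1.2500, f(x_0) = 0.315322, coefficient = 1
x_1 = 1.4167, f(x_1) = 0.153520, coefficient = 4
x_2 = 1.5833, f(x_2) = -0.012537, coefficient = 2
x_3 = 1.7500, f(x_3) = -0.178246, coefficient = 4
x_4 = 1.9167, f(x_4) = -0.339016, coefficient = 2
x_5 = 2.0833, f(x_5) = -0.490390, coefficient = 4
x_6 = 2.2500, f(x_6) = -0.628174, coefficient = 1

I ≈ (0.166667/3) × -3.076419 = -0.170912
Exact value: -0.170911
Error: 0.000001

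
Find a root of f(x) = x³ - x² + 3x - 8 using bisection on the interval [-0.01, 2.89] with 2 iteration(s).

f(x) = x³ - x² + 3x - 8
Initial interval: [-0.01, 2.89]

Iteration 1:
  c_1 = (-0.010000 + 2.890000)/2 = 1.440000
  f(c_1) = f(1.440000) = -2.767616
  f(a) × f(c) ≥ 0, new interval: [1.440000, 2.890000]
Iteration 2:
  c_2 = (1.440000 + 2.890000)/2 = 2.165000
  f(c_2) = f(2.165000) = 3.955617
  f(a) × f(c) < 0, new interval: [1.440000, 2.165000]

After 2 iteration(s), the approximation is c_2 = 2.165000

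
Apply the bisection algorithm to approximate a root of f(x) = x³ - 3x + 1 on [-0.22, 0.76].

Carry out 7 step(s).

f(x) = x³ - 3x + 1
Initial interval: [-0.22, 0.76]

Iteration 1:
  c_1 = (-0.220000 + 0.760000)/2 = 0.270000
  f(c_1) = f(0.270000) = 0.209683
  f(a) × f(c) ≥ 0, new interval: [0.270000, 0.760000]
Iteration 2:
  c_2 = (0.270000 + 0.760000)/2 = 0.515000
  f(c_2) = f(0.515000) = -0.408409
  f(a) × f(c) < 0, new interval: [0.270000, 0.515000]
Iteration 3:
  c_3 = (0.270000 + 0.515000)/2 = 0.392500
  f(c_3) = f(0.392500) = -0.117033
  f(a) × f(c) < 0, new interval: [0.270000, 0.392500]
Iteration 4:
  c_4 = (0.270000 + 0.392500)/2 = 0.331250
  f(c_4) = f(0.331250) = 0.042597
  f(a) × f(c) ≥ 0, new interval: [0.331250, 0.392500]
Iteration 5:
  c_5 = (0.331250 + 0.392500)/2 = 0.361875
  f(c_5) = f(0.361875) = -0.038236
  f(a) × f(c) < 0, new interval: [0.331250, 0.361875]
Iteration 6:
  c_6 = (0.331250 + 0.361875)/2 = 0.346563
  f(c_6) = f(0.346563) = 0.001937
  f(a) × f(c) ≥ 0, new interval: [0.346563, 0.361875]
Iteration 7:
  c_7 = (0.346563 + 0.361875)/2 = 0.354219
  f(c_7) = f(0.354219) = -0.018212
  f(a) × f(c) < 0, new interval: [0.346563, 0.354219]

After 7 iteration(s), the approximation is c_7 = 0.354219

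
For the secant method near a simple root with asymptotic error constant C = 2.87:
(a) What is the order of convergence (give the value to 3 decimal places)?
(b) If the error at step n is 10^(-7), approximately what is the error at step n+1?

(a) Secant method has superlinear convergence with order φ = (1+√5)/2 ≈ 1.618.
    This means |e_{n+1}| ≈ C|e_n|^1.618.

(b) With |e_n| = 10^(-7) and C = 2.87:
    |e_{n+1}| ≈ 2.87 × (10^(-7))^1.618 = 2.87 × 10^(-11.33)

(a) ≈ 1.618 (golden ratio); (b) |e_{n+1}| ≈ 1.354e-11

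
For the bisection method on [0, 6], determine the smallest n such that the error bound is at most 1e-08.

We need (b-a)/2^n ≤ 1e-08
(6 - 0)/2^n ≤ 1e-08
6/2^n ≤ 1e-08
2^n ≥ 600000000
n ≥ log₂(600000000) = 29.16
n ≥ 30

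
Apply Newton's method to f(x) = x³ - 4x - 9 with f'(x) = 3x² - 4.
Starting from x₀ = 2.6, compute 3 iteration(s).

f(x) = x³ - 4x - 9
f'(x) = 3x² - 4
x₀ = 2.6

Newton-Raphson formula: x_{n+1} = x_n - f(x_n)/f'(x_n)

Iteration 1:
  f(2.600000) = -1.824000
  f'(2.600000) = 16.280000
  x_1 = 2.600000 - (-1.824000)/16.280000 = 2.712039
Iteration 2:
  f(2.712039) = 0.099318
  f'(2.712039) = 18.065472
  x_2 = 2.712039 - 0.099318/18.065472 = 2.706542
Iteration 3:
  f(2.706542) = 0.000246
  f'(2.706542) = 17.976103
  x_3 = 2.706542 - 0.000246/17.976103 = 2.706528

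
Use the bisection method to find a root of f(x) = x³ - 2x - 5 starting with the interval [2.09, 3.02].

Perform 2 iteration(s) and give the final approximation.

f(x) = x³ - 2x - 5
Initial interval: [2.09, 3.02]

Iteration 1:
  c_1 = (2.090000 + 3.020000)/2 = 2.555000
  f(c_1) = f(2.555000) = 6.569104
  f(a) × f(c) < 0, new interval: [2.090000, 2.555000]
Iteration 2:
  c_2 = (2.090000 + 2.555000)/2 = 2.322500
  f(c_2) = f(2.322500) = 2.882580
  f(a) × f(c) < 0, new interval: [2.090000, 2.322500]

After 2 iteration(s), the approximation is c_2 = 2.322500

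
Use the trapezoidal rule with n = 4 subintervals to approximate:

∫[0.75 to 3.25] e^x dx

f(x) = e^x
a = 0.75, b = 3.25, n = 4
h = (b - a)/n = 0.625000

Trapezoidal rule: (h/2)[f(x₀) + 2f(x₁) + 2f(x₂) + ... + f(xₙ)]

x_0 = 0.7500, f(x_0) = 2.117000, coefficient = 1
x_1 = 1.3750, f(x_1) = 3.955077, coefficient = 2
x_2 = 2.0000, f(x_2) = 7.389056, coefficient = 2
x_3 = 2.6250, f(x_3) = 13.804574, coefficient = 2
x_4 = 3.2500, f(x_4) = 25.790340, coefficient = 1

I ≈ (0.625000/2) × 78.204754 = 24.438986
Exact value: 23.673340
Error: 0.765646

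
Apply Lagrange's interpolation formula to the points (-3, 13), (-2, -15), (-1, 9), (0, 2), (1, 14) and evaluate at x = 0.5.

Lagrange interpolation formula:
P(x) = Σ yᵢ × Lᵢ(x)
where Lᵢ(x) = Π_{j≠i} (x - xⱼ)/(xᵢ - xⱼ)

L_0(0.5) = (0.5 - (-2))/(-3 - (-2)) × (0.5 - (-1))/(-3 - (-1)) × (0.5 - 0)/(-3 - 0) × (0.5 - 1)/(-3 - 1) = -0.039062
L_1(0.5) = (0.5 - (-3))/(-2 - (-3)) × (0.5 - (-1))/(-2 - (-1)) × (0.5 - 0)/(-2 - 0) × (0.5 - 1)/(-2 - 1) = 0.218750
L_2(0.5) = (0.5 - (-3))/(-1 - (-3)) × (0.5 - (-2))/(-1 - (-2)) × (0.5 - 0)/(-1 - 0) × (0.5 - 1)/(-1 - 1) = -0.546875
L_3(0.5) = (0.5 - (-3))/(0 - (-3)) × (0.5 - (-2))/(0 - (-2)) × (0.5 - (-1))/(0 - (-1)) × (0.5 - 1)/(0 - 1) = 1.093750
L_4(0.5) = (0.5 - (-3))/(1 - (-3)) × (0.5 - (-2))/(1 - (-2)) × (0.5 - (-1))/(1 - (-1)) × (0.5 - 0)/(1 - 0) = 0.273438

P(0.5) = 13×L_0(0.5) + (-15)×L_1(0.5) + 9×L_2(0.5) + 2×L_3(0.5) + 14×L_4(0.5)
P(0.5) = -2.695312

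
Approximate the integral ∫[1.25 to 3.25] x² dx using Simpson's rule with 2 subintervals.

f(x) = x²
a = 1.25, b = 3.25, n = 2
h = (b - a)/n = 1.000000

Simpson's rule: (h/3)[f(x₀) + 4f(x₁) + 2f(x₂) + ... + f(xₙ)]

x_0 = 1.2500, f(x_0) = 1.562500, coefficient = 1
x_1 = 2.2500, f(x_1) = 5.062500, coefficient = 4
x_2 = 3.2500, f(x_2) = 10.562500, coefficient = 1

I ≈ (1.000000/3) × 32.375000 = 10.791667
Exact value: 10.791667
Error: 0.000000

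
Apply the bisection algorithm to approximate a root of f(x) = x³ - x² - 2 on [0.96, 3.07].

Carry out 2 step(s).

f(x) = x³ - x² - 2
Initial interval: [0.96, 3.07]

Iteration 1:
  c_1 = (0.960000 + 3.070000)/2 = 2.015000
  f(c_1) = f(2.015000) = 2.121128
  f(a) × f(c) < 0, new interval: [0.960000, 2.015000]
Iteration 2:
  c_2 = (0.960000 + 2.015000)/2 = 1.487500
  f(c_2) = f(1.487500) = -0.921330
  f(a) × f(c) ≥ 0, new interval: [1.487500, 2.015000]

After 2 iteration(s), the approximation is c_2 = 1.487500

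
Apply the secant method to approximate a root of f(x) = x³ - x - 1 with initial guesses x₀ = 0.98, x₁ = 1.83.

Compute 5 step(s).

f(x) = x³ - x - 1
x₀ = 0.98, x₁ = 1.83

Secant formula: x_{n+1} = x_n - f(x_n)(x_n - x_{n-1})/(f(x_n) - f(x_{n-1}))

Iteration 1:
  f(0.980000) = -1.038808
  f(1.830000) = 3.298487
  x_2 = 1.830000 - 3.298487×(1.830000 - 0.980000)/(3.298487 - (-1.038808))
       = 1.183580
Iteration 2:
  f(1.830000) = 3.298487
  f(1.183580) = -0.525548
  x_3 = 1.183580 - (-0.525548)×(1.183580 - 1.830000)/(-0.525548 - 3.298487)
       = 1.272419
Iteration 3:
  f(1.183580) = -0.525548
  f(1.272419) = -0.212307
  x_4 = 1.272419 - (-0.212307)×(1.272419 - 1.183580)/(-0.212307 - (-0.525548))
       = 1.332633
Iteration 4:
  f(1.272419) = -0.212307
  f(1.332633) = 0.034003
  x_5 = 1.332633 - 0.034003×(1.332633 - 1.272419)/(0.034003 - (-0.212307))
       = 1.324320
Iteration 5:
  f(1.332633) = 0.034003
  f(1.324320) = -0.001695
  x_6 = 1.324320 - (-0.001695)×(1.324320 - 1.332633)/(-0.001695 - 0.034003)
       = 1.324715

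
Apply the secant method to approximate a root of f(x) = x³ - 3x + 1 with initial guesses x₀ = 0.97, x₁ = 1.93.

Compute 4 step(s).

f(x) = x³ - 3x + 1
x₀ = 0.97, x₁ = 1.93

Secant formula: x_{n+1} = x_n - f(x_n)(x_n - x_{n-1})/(f(x_n) - f(x_{n-1}))

Iteration 1:
  f(0.970000) = -0.997327
  f(1.930000) = 2.399057
  x_2 = 1.930000 - 2.399057×(1.930000 - 0.970000)/(2.399057 - (-0.997327))
       = 1.251898
Iteration 2:
  f(1.930000) = 2.399057
  f(1.251898) = -0.793659
  x_3 = 1.251898 - (-0.793659)×(1.251898 - 1.930000)/(-0.793659 - 2.399057)
       = 1.420463
Iteration 3:
  f(1.251898) = -0.793659
  f(1.420463) = -0.395298
  x_4 = 1.420463 - (-0.395298)×(1.420463 - 1.251898)/(-0.395298 - (-0.793659))
       = 1.587733
Iteration 4:
  f(1.420463) = -0.395298
  f(1.587733) = 0.239310
  x_5 = 1.587733 - 0.239310×(1.587733 - 1.420463)/(0.239310 - (-0.395298))
       = 1.524656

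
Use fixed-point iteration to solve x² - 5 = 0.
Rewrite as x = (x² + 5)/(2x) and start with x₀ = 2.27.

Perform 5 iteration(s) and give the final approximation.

Equation: x² - 5 = 0
Fixed-point form: x = (x² + 5)/(2x)
x₀ = 2.27

x_1 = g(2.270000) = 2.236322
x_2 = g(2.236322) = 2.236068
x_3 = g(2.236068) = 2.236068
x_4 = g(2.236068) = 2.236068
x_5 = g(2.236068) = 2.236068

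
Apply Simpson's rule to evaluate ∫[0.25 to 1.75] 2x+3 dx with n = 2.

f(x) = 2x+3
a = 0.25, b = 1.75, n = 2
h = (b - a)/n = 0.750000

Simpson's rule: (h/3)[f(x₀) + 4f(x₁) + 2f(x₂) + ... + f(xₙ)]

x_0 = 0.2500, f(x_0) = 3.500000, coefficient = 1
x_1 = 1.0000, f(x_1) = 5.000000, coefficient = 4
x_2 = 1.7500, f(x_2) = 6.500000, coefficient = 1

I ≈ (0.750000/3) × 30.000000 = 7.500000
Exact value: 7.500000
Error: 0.000000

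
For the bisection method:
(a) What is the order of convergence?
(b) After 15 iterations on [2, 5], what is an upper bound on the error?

(a) Bisection has linear (order 1) convergence; the error is halved each step.

(b) Error bound = (b-a)/2^n = (5 - 2)/2^{15}
    = 3/2^{15}

(a) 1 (linear); (b) error ≤ 9.16e-05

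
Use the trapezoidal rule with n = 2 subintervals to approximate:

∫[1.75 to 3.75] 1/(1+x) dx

f(x) = 1/(1+x)
a = 1.75, b = 3.75, n = 2
h = (b - a)/n = 1.000000

Trapezoidal rule: (h/2)[f(x₀) + 2f(x₁) + 2f(x₂) + ... + f(xₙ)]

x_0 = 1.7500, f(x_0) = 0.363636, coefficient = 1
x_1 = 2.7500, f(x_1) = 0.266667, coefficient = 2
x_2 = 3.7500, f(x_2) = 0.210526, coefficient = 1

I ≈ (1.000000/2) × 1.107496 = 0.553748
Exact value: 0.546544
Error: 0.007204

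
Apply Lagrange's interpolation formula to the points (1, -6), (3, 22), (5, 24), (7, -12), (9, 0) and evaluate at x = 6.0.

Lagrange interpolation formula:
P(x) = Σ yᵢ × Lᵢ(x)
where Lᵢ(x) = Π_{j≠i} (x - xⱼ)/(xᵢ - xⱼ)

L_0(6.0) = (6.0 - 3)/(1 - 3) × (6.0 - 5)/(1 - 5) × (6.0 - 7)/(1 - 7) × (6.0 - 9)/(1 - 9) = 0.023438
L_1(6.0) = (6.0 - 1)/(3 - 1) × (6.0 - 5)/(3 - 5) × (6.0 - 7)/(3 - 7) × (6.0 - 9)/(3 - 9) = -0.156250
L_2(6.0) = (6.0 - 1)/(5 - 1) × (6.0 - 3)/(5 - 3) × (6.0 - 7)/(5 - 7) × (6.0 - 9)/(5 - 9) = 0.703125
L_3(6.0) = (6.0 - 1)/(7 - 1) × (6.0 - 3)/(7 - 3) × (6.0 - 5)/(7 - 5) × (6.0 - 9)/(7 - 9) = 0.468750
L_4(6.0) = (6.0 - 1)/(9 - 1) × (6.0 - 3)/(9 - 3) × (6.0 - 5)/(9 - 5) × (6.0 - 7)/(9 - 7) = -0.039062

P(6.0) = (-6)×L_0(6.0) + 22×L_1(6.0) + 24×L_2(6.0) + (-12)×L_3(6.0) + 0×L_4(6.0)
P(6.0) = 7.671875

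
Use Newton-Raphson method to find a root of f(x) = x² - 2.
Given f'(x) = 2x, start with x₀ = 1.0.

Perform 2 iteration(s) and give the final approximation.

f(x) = x² - 2
f'(x) = 2x
x₀ = 1.0

Newton-Raphson formula: x_{n+1} = x_n - f(x_n)/f'(x_n)

Iteration 1:
  f(1.000000) = -1.000000
  f'(1.000000) = 2.000000
  x_1 = 1.000000 - (-1.000000)/2.000000 = 1.500000
Iteration 2:
  f(1.500000) = 0.250000
  f'(1.500000) = 3.000000
  x_2 = 1.500000 - 0.250000/3.000000 = 1.416667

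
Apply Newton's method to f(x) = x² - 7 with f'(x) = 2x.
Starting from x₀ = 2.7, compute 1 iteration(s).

f(x) = x² - 7
f'(x) = 2x
x₀ = 2.7

Newton-Raphson formula: x_{n+1} = x_n - f(x_n)/f'(x_n)

Iteration 1:
  f(2.700000) = 0.290000
  f'(2.700000) = 5.400000
  x_1 = 2.700000 - 0.290000/5.400000 = 2.646296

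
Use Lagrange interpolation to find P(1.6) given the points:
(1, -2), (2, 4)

Lagrange interpolation formula:
P(x) = Σ yᵢ × Lᵢ(x)
where Lᵢ(x) = Π_{j≠i} (x - xⱼ)/(xᵢ - xⱼ)

L_0(1.6) = (1.6 - 2)/(1 - 2) = 0.400000
L_1(1.6) = (1.6 - 1)/(2 - 1) = 0.600000

P(1.6) = (-2)×L_0(1.6) + 4×L_1(1.6)
P(1.6) = 1.600000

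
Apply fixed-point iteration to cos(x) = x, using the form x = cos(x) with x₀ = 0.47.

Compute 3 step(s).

Equation: cos(x) = x
Fixed-point form: x = cos(x)
x₀ = 0.47

x_1 = g(0.470000) = 0.891568
x_2 = g(0.891568) = 0.628193
x_3 = g(0.628193) = 0.809091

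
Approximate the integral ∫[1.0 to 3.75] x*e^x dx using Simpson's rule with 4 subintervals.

f(x) = x*e^x
a = 1.0, b = 3.75, n = 4
h = (b - a)/n = 0.687500

Simpson's rule: (h/3)[f(x₀) + 4f(x₁) + 2f(x₂) + ... + f(xₙ)]

x_0 = 1.0000, f(x_0) = 2.718282, coefficient = 1
x_1 = 1.6875, f(x_1) = 9.122539, coefficient = 4
x_2 = 2.3750, f(x_2) = 25.533656, coefficient = 2
x_3 = 3.0625, f(x_3) = 65.479137, coefficient = 4
x_4 = 3.7500, f(x_4) = 159.454058, coefficient = 1

I ≈ (0.687500/3) × 511.646356 = 117.252290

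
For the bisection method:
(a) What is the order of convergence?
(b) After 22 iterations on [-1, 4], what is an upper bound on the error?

(a) Bisection has linear (order 1) convergence; the error is halved each step.

(b) Error bound = (b-a)/2^n = (4 - (-1))/2^{22}
    = 5/2^{22}

(a) 1 (linear); (b) error ≤ 1.19e-06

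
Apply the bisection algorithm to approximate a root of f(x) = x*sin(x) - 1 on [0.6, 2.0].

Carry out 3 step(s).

f(x) = x*sin(x) - 1
Initial interval: [0.6, 2.0]

Iteration 1:
  c_1 = (0.600000 + 2.000000)/2 = 1.300000
  f(c_1) = f(1.300000) = 0.252626
  f(a) × f(c) < 0, new interval: [0.600000, 1.300000]
Iteration 2:
  c_2 = (0.600000 + 1.300000)/2 = 0.950000
  f(c_2) = f(0.950000) = -0.227255
  f(a) × f(c) ≥ 0, new interval: [0.950000, 1.300000]
Iteration 3:
  c_3 = (0.950000 + 1.300000)/2 = 1.125000
  f(c_3) = f(1.125000) = 0.015051
  f(a) × f(c) < 0, new interval: [0.950000, 1.125000]

After 3 iteration(s), the approximation is c_3 = 1.125000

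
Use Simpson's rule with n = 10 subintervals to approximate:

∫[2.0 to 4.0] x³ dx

f(x) = x³
a = 2.0, b = 4.0, n = 10
h = (b - a)/n = 0.200000

Simpson's rule: (h/3)[f(x₀) + 4f(x₁) + 2f(x₂) + ... + f(xₙ)]

x_0 = 2.0000, f(x_0) = 8.000000, coefficient = 1
x_1 = 2.2000, f(x_1) = 10.648000, coefficient = 4
x_2 = 2.4000, f(x_2) = 13.824000, coefficient = 2
x_3 = 2.6000, f(x_3) = 17.576000, coefficient = 4
x_4 = 2.8000, f(x_4) = 21.952000, coefficient = 2
x_5 = 3.0000, f(x_5) = 27.000000, coefficient = 4
x_6 = 3.2000, f(x_6) = 32.768000, coefficient = 2
x_7 = 3.4000, f(x_7) = 39.304000, coefficient = 4
x_8 = 3.6000, f(x_8) = 46.656000, coefficient = 2
x_9 = 3.8000, f(x_9) = 54.872000, coefficient = 4
x_10 = 4.0000, f(x_10) = 64.000000, coefficient = 1

I ≈ (0.200000/3) × 900.000000 = 60.000000
Exact value: 60.000000
Error: 0.000000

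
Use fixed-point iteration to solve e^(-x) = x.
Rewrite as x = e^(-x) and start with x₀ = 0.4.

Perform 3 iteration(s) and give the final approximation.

Equation: e^(-x) = x
Fixed-point form: x = e^(-x)
x₀ = 0.4

x_1 = g(0.400000) = 0.670320
x_2 = g(0.670320) = 0.511545
x_3 = g(0.511545) = 0.599569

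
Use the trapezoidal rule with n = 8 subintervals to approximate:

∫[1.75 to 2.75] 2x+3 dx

f(x) = 2x+3
a = 1.75, b = 2.75, n = 8
h = (b - a)/n = 0.125000

Trapezoidal rule: (h/2)[f(x₀) + 2f(x₁) + 2f(x₂) + ... + f(xₙ)]

x_0 = 1.7500, f(x_0) = 6.500000, coefficient = 1
x_1 = 1.8750, f(x_1) = 6.750000, coefficient = 2
x_2 = 2.0000, f(x_2) = 7.000000, coefficient = 2
x_3 = 2.1250, f(x_3) = 7.250000, coefficient = 2
x_4 = 2.2500, f(x_4) = 7.500000, coefficient = 2
x_5 = 2.3750, f(x_5) = 7.750000, coefficient = 2
x_6 = 2.5000, f(x_6) = 8.000000, coefficient = 2
x_7 = 2.6250, f(x_7) = 8.250000, coefficient = 2
x_8 = 2.7500, f(x_8) = 8.500000, coefficient = 1

I ≈ (0.125000/2) × 120.000000 = 7.500000
Exact value: 7.500000
Error: 0.000000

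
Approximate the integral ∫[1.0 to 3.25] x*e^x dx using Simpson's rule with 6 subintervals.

f(x) = x*e^x
a = 1.0, b = 3.25, n = 6
h = (b - a)/n = 0.375000

Simpson's rule: (h/3)[f(x₀) + 4f(x₁) + 2f(x₂) + ... + f(xₙ)]

x_0 = 1.0000, f(x_0) = 2.718282, coefficient = 1
x_1 = 1.3750, f(x_1) = 5.438230, coefficient = 4
x_2 = 1.7500, f(x_2) = 10.070555, coefficient = 2
x_3 = 2.1250, f(x_3) = 17.792407, coefficient = 4
x_4 = 2.5000, f(x_4) = 30.456235, coefficient = 2
x_5 = 2.8750, f(x_5) = 50.960594, coefficient = 4
x_6 = 3.2500, f(x_6) = 83.818605, coefficient = 1

I ≈ (0.375000/3) × 464.355394 = 58.044424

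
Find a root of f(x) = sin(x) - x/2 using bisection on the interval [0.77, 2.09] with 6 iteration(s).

f(x) = sin(x) - x/2
Initial interval: [0.77, 2.09]

Iteration 1:
  c_1 = (0.770000 + 2.090000)/2 = 1.430000
  f(c_1) = f(1.430000) = 0.275105
  f(a) × f(c) ≥ 0, new interval: [1.430000, 2.090000]
Iteration 2:
  c_2 = (1.430000 + 2.090000)/2 = 1.760000
  f(c_2) = f(1.760000) = 0.102154
  f(a) × f(c) ≥ 0, new interval: [1.760000, 2.090000]
Iteration 3:
  c_3 = (1.760000 + 2.090000)/2 = 1.925000
  f(c_3) = f(1.925000) = -0.024577
  f(a) × f(c) < 0, new interval: [1.760000, 1.925000]
Iteration 4:
  c_4 = (1.760000 + 1.925000)/2 = 1.842500
  f(c_4) = f(1.842500) = 0.042065
  f(a) × f(c) ≥ 0, new interval: [1.842500, 1.925000]
Iteration 5:
  c_5 = (1.842500 + 1.925000)/2 = 1.883750
  f(c_5) = f(1.883750) = 0.009553
  f(a) × f(c) ≥ 0, new interval: [1.883750, 1.925000]
Iteration 6:
  c_6 = (1.883750 + 1.925000)/2 = 1.904375
  f(c_6) = f(1.904375) = -0.007311
  f(a) × f(c) < 0, new interval: [1.883750, 1.904375]

After 6 iteration(s), the approximation is c_6 = 1.904375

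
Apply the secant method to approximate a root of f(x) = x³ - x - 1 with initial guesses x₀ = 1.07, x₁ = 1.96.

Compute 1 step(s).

f(x) = x³ - x - 1
x₀ = 1.07, x₁ = 1.96

Secant formula: x_{n+1} = x_n - f(x_n)(x_n - x_{n-1})/(f(x_n) - f(x_{n-1}))

Iteration 1:
  f(1.070000) = -0.844957
  f(1.960000) = 4.569536
  x_2 = 1.960000 - 4.569536×(1.960000 - 1.070000)/(4.569536 - (-0.844957))
       = 1.208889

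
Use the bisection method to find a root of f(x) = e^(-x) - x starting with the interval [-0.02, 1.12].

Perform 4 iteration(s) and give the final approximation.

f(x) = e^(-x) - x
Initial interval: [-0.02, 1.12]

Iteration 1:
  c_1 = (-0.020000 + 1.120000)/2 = 0.550000
  f(c_1) = f(0.550000) = 0.026950
  f(a) × f(c) ≥ 0, new interval: [0.550000, 1.120000]
Iteration 2:
  c_2 = (0.550000 + 1.120000)/2 = 0.835000
  f(c_2) = f(0.835000) = -0.401126
  f(a) × f(c) < 0, new interval: [0.550000, 0.835000]
Iteration 3:
  c_3 = (0.550000 + 0.835000)/2 = 0.692500
  f(c_3) = f(0.692500) = -0.192176
  f(a) × f(c) < 0, new interval: [0.550000, 0.692500]
Iteration 4:
  c_4 = (0.550000 + 0.692500)/2 = 0.621250
  f(c_4) = f(0.621250) = -0.083978
  f(a) × f(c) < 0, new interval: [0.550000, 0.621250]

After 4 iteration(s), the approximation is c_4 = 0.621250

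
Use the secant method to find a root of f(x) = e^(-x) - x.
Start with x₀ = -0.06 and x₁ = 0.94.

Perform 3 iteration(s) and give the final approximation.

f(x) = e^(-x) - x
x₀ = -0.06, x₁ = 0.94

Secant formula: x_{n+1} = x_n - f(x_n)(x_n - x_{n-1})/(f(x_n) - f(x_{n-1}))

Iteration 1:
  f(-0.060000) = 1.121837
  f(0.940000) = -0.549372
  x_2 = 0.940000 - (-0.549372)×(0.940000 - (-0.060000))/(-0.549372 - 1.121837)
       = 0.611273
Iteration 2:
  f(0.940000) = -0.549372
  f(0.611273) = -0.068613
  x_3 = 0.611273 - (-0.068613)×(0.611273 - 0.940000)/(-0.068613 - (-0.549372))
       = 0.564357
Iteration 3:
  f(0.611273) = -0.068613
  f(0.564357) = 0.004368
  x_4 = 0.564357 - 0.004368×(0.564357 - 0.611273)/(0.004368 - (-0.068613))
       = 0.567165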